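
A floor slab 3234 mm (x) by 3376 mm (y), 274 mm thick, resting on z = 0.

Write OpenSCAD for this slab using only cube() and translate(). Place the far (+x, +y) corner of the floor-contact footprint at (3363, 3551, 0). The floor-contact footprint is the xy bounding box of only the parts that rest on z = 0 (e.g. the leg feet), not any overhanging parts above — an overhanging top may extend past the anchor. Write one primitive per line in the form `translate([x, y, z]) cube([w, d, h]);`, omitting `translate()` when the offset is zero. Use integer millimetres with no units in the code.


translate([129, 175, 0]) cube([3234, 3376, 274]);


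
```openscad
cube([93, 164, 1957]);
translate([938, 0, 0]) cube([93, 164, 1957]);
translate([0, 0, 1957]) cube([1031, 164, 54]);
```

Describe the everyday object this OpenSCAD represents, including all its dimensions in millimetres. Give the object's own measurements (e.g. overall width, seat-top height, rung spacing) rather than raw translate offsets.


A door frame. The clear opening is 845 mm wide and 1957 mm high. Two 93 mm wide jambs, 164 mm deep, stand either side of the opening from the floor to the top of the opening. A 54 mm thick head sits across the top of both jambs, spanning the full outside width of the frame.


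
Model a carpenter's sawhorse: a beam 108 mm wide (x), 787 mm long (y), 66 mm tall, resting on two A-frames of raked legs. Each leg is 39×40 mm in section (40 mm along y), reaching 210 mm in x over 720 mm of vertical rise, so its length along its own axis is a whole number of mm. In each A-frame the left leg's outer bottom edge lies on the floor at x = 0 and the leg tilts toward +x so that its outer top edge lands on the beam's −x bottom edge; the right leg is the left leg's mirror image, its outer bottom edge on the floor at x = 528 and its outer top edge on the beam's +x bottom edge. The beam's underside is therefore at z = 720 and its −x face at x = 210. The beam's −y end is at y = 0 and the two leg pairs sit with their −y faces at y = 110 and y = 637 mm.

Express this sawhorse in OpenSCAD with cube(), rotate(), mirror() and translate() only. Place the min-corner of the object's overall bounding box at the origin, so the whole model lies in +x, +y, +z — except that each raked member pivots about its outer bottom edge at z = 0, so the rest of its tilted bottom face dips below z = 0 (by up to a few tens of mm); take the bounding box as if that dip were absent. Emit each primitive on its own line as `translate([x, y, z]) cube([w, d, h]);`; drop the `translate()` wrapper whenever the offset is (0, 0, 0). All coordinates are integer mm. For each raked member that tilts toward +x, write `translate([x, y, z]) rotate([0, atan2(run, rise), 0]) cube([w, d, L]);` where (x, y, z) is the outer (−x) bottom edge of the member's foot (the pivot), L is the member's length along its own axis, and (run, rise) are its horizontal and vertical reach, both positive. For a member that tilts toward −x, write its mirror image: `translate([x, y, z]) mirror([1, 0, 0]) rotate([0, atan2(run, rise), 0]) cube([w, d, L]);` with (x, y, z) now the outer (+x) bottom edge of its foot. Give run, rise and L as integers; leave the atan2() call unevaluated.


// leg length = √(210² + 720²) = 750
// right-leg outer foot x = 2·210 + 108 = 528
// beam min-corner = (210, 0, 720)
translate([210, 0, 720]) cube([108, 787, 66]);
translate([0, 110, 0]) rotate([0, atan2(210, 720), 0]) cube([39, 40, 750]);
translate([528, 110, 0]) mirror([1, 0, 0]) rotate([0, atan2(210, 720), 0]) cube([39, 40, 750]);
translate([0, 637, 0]) rotate([0, atan2(210, 720), 0]) cube([39, 40, 750]);
translate([528, 637, 0]) mirror([1, 0, 0]) rotate([0, atan2(210, 720), 0]) cube([39, 40, 750]);


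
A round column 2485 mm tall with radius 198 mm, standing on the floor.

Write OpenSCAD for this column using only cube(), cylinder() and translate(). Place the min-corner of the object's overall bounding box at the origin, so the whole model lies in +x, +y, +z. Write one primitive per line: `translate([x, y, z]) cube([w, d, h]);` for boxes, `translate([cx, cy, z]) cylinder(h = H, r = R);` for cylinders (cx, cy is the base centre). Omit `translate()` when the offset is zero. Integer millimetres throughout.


translate([198, 198, 0]) cylinder(h = 2485, r = 198);


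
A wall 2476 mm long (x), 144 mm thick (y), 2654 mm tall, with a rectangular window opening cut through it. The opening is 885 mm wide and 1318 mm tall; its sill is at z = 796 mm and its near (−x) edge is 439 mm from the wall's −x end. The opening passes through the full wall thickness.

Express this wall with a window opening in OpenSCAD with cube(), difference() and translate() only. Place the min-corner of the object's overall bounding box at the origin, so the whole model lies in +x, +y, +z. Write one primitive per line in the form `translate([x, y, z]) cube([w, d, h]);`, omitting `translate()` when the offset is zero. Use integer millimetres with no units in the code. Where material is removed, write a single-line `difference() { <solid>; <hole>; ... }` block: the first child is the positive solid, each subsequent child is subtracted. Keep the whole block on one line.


difference() { cube([2476, 144, 2654]); translate([439, 0, 796]) cube([885, 144, 1318]); }


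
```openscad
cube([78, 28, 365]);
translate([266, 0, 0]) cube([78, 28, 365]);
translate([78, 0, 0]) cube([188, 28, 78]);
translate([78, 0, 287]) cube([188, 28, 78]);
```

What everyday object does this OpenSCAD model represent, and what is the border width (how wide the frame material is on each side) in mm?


A picture frame. The border width is 78 mm.

Four thin pieces enclosing a rectangular opening — a picture frame. The two full-height stiles are 365 mm tall; the top rail sits at z = 287 and is 78 mm tall, so the border above the opening is 365 − 287 = 78 mm, matching the stile x-width.


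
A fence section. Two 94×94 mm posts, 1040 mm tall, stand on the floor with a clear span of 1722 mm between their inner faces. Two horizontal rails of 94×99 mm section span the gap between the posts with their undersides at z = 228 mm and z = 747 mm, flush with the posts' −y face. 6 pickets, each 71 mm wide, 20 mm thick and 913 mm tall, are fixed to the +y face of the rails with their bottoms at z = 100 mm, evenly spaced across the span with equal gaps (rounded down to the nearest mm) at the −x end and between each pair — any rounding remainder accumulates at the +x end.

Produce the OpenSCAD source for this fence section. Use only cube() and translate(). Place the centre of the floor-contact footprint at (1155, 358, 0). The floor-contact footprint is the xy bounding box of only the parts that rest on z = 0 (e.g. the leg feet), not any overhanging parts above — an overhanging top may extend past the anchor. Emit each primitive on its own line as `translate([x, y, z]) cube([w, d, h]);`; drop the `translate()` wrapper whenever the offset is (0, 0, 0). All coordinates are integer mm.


translate([200, 311, 0]) cube([94, 94, 1040]);
translate([2016, 311, 0]) cube([94, 94, 1040]);
translate([294, 311, 228]) cube([1722, 94, 99]);
translate([294, 311, 747]) cube([1722, 94, 99]);
translate([479, 405, 100]) cube([71, 20, 913]);
translate([735, 405, 100]) cube([71, 20, 913]);
translate([991, 405, 100]) cube([71, 20, 913]);
translate([1247, 405, 100]) cube([71, 20, 913]);
translate([1503, 405, 100]) cube([71, 20, 913]);
translate([1759, 405, 100]) cube([71, 20, 913]);


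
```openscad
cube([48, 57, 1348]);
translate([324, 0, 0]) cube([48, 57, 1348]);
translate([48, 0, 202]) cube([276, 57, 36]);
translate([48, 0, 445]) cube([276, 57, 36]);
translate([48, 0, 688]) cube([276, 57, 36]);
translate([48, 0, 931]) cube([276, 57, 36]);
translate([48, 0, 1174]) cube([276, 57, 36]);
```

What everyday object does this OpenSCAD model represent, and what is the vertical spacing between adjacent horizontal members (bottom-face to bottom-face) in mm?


A ladder. The rung spacing is 243 mm.

Two tall 48×57 posts with 5 short bars between them — a ladder. Adjacent rungs sit at z = 202 and z = 445, so the spacing is 445 − 202 = 243 mm.


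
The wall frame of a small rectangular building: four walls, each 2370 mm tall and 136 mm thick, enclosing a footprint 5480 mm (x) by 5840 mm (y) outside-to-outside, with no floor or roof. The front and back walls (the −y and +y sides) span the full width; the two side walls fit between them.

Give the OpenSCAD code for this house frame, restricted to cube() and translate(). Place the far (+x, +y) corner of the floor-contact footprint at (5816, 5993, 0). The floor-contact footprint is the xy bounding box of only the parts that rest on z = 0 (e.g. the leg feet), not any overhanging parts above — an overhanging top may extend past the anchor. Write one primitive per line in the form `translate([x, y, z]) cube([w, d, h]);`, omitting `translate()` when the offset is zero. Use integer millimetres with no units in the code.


translate([336, 153, 0]) cube([5480, 136, 2370]);
translate([336, 5857, 0]) cube([5480, 136, 2370]);
translate([336, 289, 0]) cube([136, 5568, 2370]);
translate([5680, 289, 0]) cube([136, 5568, 2370]);


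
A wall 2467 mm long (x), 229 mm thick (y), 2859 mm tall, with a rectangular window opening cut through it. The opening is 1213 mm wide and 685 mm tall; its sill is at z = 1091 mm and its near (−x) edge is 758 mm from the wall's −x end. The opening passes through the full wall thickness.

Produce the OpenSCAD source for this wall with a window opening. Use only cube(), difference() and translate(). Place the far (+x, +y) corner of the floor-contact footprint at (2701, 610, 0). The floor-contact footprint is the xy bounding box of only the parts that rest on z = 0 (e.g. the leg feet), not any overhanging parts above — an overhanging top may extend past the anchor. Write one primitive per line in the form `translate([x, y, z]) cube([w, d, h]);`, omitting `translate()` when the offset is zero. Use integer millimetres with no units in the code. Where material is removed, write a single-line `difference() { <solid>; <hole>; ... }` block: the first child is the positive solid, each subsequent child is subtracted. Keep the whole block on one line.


difference() { translate([234, 381, 0]) cube([2467, 229, 2859]); translate([992, 381, 1091]) cube([1213, 229, 685]); }


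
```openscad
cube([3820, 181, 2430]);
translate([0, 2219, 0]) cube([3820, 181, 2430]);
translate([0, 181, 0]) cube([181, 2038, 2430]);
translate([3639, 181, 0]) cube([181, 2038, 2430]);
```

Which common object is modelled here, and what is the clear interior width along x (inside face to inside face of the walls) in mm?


A house (or room) frame. The interior width is 3458 mm.

Four 2430 mm walls enclosing a rectangle with no floor or roof — a room or house frame. Outside width is 3820 mm and wall thickness is 181 mm, so the interior width is 3820 − 2 × 181 = 3458 mm.


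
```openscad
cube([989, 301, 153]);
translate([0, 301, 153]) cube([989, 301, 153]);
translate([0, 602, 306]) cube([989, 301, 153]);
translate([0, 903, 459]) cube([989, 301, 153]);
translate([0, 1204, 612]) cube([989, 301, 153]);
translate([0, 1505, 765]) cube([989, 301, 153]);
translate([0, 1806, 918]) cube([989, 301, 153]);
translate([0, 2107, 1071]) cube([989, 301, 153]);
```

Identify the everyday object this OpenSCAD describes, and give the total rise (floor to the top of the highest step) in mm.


A staircase. The total rise is 1224 mm.

8 identical blocks, each offset up and back from the previous — a staircase. Each step is 153 mm tall and there are 8 of them, so the total rise is 8 × 153 = 1224 mm.


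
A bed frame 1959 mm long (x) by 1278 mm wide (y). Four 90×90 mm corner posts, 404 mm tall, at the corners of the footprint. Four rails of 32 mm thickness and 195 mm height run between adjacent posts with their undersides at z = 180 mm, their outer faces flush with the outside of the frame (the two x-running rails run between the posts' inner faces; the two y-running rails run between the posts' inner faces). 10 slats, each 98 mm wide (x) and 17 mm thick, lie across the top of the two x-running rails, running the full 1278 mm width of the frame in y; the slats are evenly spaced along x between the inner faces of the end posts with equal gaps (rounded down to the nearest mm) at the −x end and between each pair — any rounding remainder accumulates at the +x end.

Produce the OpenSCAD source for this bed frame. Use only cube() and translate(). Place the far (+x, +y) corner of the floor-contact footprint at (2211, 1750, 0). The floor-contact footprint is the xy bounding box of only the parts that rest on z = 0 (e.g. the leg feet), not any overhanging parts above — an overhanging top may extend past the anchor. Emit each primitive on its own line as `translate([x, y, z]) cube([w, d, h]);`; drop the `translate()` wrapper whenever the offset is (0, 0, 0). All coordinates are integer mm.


translate([252, 472, 0]) cube([90, 90, 404]);
translate([252, 1660, 0]) cube([90, 90, 404]);
translate([2121, 472, 0]) cube([90, 90, 404]);
translate([2121, 1660, 0]) cube([90, 90, 404]);
translate([342, 472, 180]) cube([1779, 32, 195]);
translate([342, 1718, 180]) cube([1779, 32, 195]);
translate([252, 562, 180]) cube([32, 1098, 195]);
translate([2179, 562, 180]) cube([32, 1098, 195]);
translate([414, 472, 375]) cube([98, 1278, 17]);
translate([584, 472, 375]) cube([98, 1278, 17]);
translate([754, 472, 375]) cube([98, 1278, 17]);
translate([924, 472, 375]) cube([98, 1278, 17]);
translate([1094, 472, 375]) cube([98, 1278, 17]);
translate([1264, 472, 375]) cube([98, 1278, 17]);
translate([1434, 472, 375]) cube([98, 1278, 17]);
translate([1604, 472, 375]) cube([98, 1278, 17]);
translate([1774, 472, 375]) cube([98, 1278, 17]);
translate([1944, 472, 375]) cube([98, 1278, 17]);


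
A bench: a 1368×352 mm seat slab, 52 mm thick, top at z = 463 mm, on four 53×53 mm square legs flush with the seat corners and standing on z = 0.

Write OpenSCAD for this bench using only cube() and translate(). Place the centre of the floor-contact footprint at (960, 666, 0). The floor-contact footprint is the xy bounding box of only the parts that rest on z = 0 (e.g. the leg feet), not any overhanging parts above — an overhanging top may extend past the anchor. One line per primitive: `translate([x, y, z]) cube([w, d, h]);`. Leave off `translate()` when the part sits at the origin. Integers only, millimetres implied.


translate([276, 490, 411]) cube([1368, 352, 52]);
translate([276, 490, 0]) cube([53, 53, 411]);
translate([276, 789, 0]) cube([53, 53, 411]);
translate([1591, 490, 0]) cube([53, 53, 411]);
translate([1591, 789, 0]) cube([53, 53, 411]);


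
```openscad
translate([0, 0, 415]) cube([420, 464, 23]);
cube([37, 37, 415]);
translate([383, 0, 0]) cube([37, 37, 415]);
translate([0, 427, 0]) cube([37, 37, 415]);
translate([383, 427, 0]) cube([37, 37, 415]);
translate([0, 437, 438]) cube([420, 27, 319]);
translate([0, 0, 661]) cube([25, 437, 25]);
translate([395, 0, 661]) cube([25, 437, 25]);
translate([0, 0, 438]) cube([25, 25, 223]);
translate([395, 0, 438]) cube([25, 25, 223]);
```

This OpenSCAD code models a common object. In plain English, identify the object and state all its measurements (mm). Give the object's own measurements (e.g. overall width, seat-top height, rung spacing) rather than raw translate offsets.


A chair. The seat is a 420×464×23 mm slab with its top at z = 438 mm, on four 37×37 mm corner legs (flush with the seat edges, standing on z = 0). A flat backrest 27 mm thick, 319 mm tall, spans the full seat width and rises from the seat top along its +y edge, rear face flush with the rear of the seat. Two armrests of 25×25 mm section run along each side from the seat's front edge to the front of the backrest, top faces 248 mm above the seat top and outer faces flush with the seat's x-edges; a 25×25 mm post under the front of each armrest stands on the seat at the front corner.


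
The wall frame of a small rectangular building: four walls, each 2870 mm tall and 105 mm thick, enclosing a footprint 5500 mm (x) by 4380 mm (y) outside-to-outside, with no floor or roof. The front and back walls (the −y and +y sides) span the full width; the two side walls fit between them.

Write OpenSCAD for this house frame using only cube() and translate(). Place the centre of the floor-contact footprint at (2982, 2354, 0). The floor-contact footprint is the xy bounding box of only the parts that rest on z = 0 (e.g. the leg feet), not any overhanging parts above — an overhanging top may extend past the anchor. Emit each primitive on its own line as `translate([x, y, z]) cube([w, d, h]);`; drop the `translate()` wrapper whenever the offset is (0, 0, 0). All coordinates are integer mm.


translate([232, 164, 0]) cube([5500, 105, 2870]);
translate([232, 4439, 0]) cube([5500, 105, 2870]);
translate([232, 269, 0]) cube([105, 4170, 2870]);
translate([5627, 269, 0]) cube([105, 4170, 2870]);


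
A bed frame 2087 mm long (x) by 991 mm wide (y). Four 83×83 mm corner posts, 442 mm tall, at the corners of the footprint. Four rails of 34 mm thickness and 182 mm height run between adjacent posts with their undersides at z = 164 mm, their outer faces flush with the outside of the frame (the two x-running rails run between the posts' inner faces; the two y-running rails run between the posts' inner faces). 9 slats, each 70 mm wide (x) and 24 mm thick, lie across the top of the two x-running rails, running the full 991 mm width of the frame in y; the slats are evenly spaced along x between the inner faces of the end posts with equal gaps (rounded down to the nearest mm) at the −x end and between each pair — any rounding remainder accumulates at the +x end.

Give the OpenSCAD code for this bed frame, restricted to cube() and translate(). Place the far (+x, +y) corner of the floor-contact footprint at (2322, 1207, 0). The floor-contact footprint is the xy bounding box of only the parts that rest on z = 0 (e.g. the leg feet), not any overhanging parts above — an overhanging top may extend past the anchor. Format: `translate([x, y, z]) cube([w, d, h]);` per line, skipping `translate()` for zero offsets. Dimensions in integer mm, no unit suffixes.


translate([235, 216, 0]) cube([83, 83, 442]);
translate([235, 1124, 0]) cube([83, 83, 442]);
translate([2239, 216, 0]) cube([83, 83, 442]);
translate([2239, 1124, 0]) cube([83, 83, 442]);
translate([318, 216, 164]) cube([1921, 34, 182]);
translate([318, 1173, 164]) cube([1921, 34, 182]);
translate([235, 299, 164]) cube([34, 825, 182]);
translate([2288, 299, 164]) cube([34, 825, 182]);
translate([447, 216, 346]) cube([70, 991, 24]);
translate([646, 216, 346]) cube([70, 991, 24]);
translate([845, 216, 346]) cube([70, 991, 24]);
translate([1044, 216, 346]) cube([70, 991, 24]);
translate([1243, 216, 346]) cube([70, 991, 24]);
translate([1442, 216, 346]) cube([70, 991, 24]);
translate([1641, 216, 346]) cube([70, 991, 24]);
translate([1840, 216, 346]) cube([70, 991, 24]);
translate([2039, 216, 346]) cube([70, 991, 24]);


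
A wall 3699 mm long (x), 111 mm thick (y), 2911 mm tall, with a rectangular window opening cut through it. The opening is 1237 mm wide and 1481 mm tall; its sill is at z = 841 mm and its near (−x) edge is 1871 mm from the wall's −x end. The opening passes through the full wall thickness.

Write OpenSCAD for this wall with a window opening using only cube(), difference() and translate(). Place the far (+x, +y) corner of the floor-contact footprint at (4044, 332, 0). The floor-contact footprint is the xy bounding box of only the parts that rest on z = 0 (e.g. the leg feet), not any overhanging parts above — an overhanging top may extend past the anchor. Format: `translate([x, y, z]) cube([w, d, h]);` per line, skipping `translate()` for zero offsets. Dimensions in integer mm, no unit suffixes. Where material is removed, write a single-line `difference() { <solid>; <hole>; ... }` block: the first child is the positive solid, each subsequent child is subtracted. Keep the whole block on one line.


difference() { translate([345, 221, 0]) cube([3699, 111, 2911]); translate([2216, 221, 841]) cube([1237, 111, 1481]); }


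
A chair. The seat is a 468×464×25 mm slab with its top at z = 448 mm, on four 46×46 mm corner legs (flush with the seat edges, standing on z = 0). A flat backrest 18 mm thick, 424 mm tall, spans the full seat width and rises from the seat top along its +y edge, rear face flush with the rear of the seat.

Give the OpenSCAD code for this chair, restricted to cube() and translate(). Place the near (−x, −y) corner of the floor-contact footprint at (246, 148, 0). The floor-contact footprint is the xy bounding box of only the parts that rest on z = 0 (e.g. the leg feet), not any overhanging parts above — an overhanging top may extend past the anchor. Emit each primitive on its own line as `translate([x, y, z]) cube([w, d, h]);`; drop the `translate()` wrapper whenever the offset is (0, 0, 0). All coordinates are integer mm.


translate([246, 148, 423]) cube([468, 464, 25]);
translate([246, 148, 0]) cube([46, 46, 423]);
translate([668, 148, 0]) cube([46, 46, 423]);
translate([246, 566, 0]) cube([46, 46, 423]);
translate([668, 566, 0]) cube([46, 46, 423]);
translate([246, 594, 448]) cube([468, 18, 424]);


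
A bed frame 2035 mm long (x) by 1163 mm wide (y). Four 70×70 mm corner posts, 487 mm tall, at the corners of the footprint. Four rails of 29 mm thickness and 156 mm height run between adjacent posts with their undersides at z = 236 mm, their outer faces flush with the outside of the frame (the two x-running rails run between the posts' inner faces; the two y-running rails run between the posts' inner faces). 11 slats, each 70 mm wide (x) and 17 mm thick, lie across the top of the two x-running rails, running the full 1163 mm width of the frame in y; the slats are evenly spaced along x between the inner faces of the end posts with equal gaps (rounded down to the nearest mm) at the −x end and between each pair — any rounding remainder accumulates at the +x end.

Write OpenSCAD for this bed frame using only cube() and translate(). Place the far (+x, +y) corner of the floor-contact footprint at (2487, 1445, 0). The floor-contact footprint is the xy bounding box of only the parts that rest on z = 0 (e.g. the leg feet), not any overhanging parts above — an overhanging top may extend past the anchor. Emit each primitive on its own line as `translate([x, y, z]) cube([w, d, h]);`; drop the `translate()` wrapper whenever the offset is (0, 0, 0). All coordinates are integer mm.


// slat z = rail_z + rail_h = 236 + 156 = 392
// slat gap = ⌊(1895 − 11·70) / 12⌋ = 93
translate([452, 282, 0]) cube([70, 70, 487]);
translate([452, 1375, 0]) cube([70, 70, 487]);
translate([2417, 282, 0]) cube([70, 70, 487]);
translate([2417, 1375, 0]) cube([70, 70, 487]);
translate([522, 282, 236]) cube([1895, 29, 156]);
translate([522, 1416, 236]) cube([1895, 29, 156]);
translate([452, 352, 236]) cube([29, 1023, 156]);
translate([2458, 352, 236]) cube([29, 1023, 156]);
translate([615, 282, 392]) cube([70, 1163, 17]);
translate([778, 282, 392]) cube([70, 1163, 17]);
translate([941, 282, 392]) cube([70, 1163, 17]);
translate([1104, 282, 392]) cube([70, 1163, 17]);
translate([1267, 282, 392]) cube([70, 1163, 17]);
translate([1430, 282, 392]) cube([70, 1163, 17]);
translate([1593, 282, 392]) cube([70, 1163, 17]);
translate([1756, 282, 392]) cube([70, 1163, 17]);
translate([1919, 282, 392]) cube([70, 1163, 17]);
translate([2082, 282, 392]) cube([70, 1163, 17]);
translate([2245, 282, 392]) cube([70, 1163, 17]);


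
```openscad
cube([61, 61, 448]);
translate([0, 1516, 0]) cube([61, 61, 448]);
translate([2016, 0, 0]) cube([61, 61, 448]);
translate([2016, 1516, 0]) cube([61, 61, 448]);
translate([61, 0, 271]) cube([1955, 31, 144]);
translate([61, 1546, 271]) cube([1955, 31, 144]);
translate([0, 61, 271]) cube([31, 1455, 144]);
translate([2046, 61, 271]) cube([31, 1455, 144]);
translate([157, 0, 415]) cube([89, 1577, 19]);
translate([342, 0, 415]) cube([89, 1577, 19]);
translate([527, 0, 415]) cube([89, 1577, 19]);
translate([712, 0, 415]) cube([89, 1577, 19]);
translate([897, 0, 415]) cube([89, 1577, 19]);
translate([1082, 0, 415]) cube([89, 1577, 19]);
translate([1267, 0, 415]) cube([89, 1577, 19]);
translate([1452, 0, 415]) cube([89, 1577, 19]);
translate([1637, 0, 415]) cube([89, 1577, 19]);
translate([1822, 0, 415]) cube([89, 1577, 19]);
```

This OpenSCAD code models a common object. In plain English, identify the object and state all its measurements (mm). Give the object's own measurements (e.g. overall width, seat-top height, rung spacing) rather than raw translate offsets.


A bed frame 2077 mm long (x) by 1577 mm wide (y). Four 61×61 mm corner posts, 448 mm tall, at the corners of the footprint. Four rails of 31 mm thickness and 144 mm height run between adjacent posts with their undersides at z = 271 mm, their outer faces flush with the outside of the frame (the two x-running rails run between the posts' inner faces; the two y-running rails run between the posts' inner faces). 10 slats, each 89 mm wide (x) and 19 mm thick, lie across the top of the two x-running rails, running the full 1577 mm width of the frame in y; along x they sit between the end posts with a 96 mm gap after the −x posts and between neighbouring slats, leaving 105 mm before the +x posts.


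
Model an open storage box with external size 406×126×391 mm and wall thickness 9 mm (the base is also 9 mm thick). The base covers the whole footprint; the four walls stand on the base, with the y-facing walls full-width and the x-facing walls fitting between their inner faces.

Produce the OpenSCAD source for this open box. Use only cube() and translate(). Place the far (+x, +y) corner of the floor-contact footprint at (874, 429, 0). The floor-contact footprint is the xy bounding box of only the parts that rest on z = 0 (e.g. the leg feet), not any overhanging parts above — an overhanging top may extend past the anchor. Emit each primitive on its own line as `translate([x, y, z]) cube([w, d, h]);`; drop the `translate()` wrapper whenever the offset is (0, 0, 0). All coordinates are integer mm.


translate([468, 303, 0]) cube([406, 126, 9]);
translate([468, 303, 9]) cube([406, 9, 382]);
translate([468, 420, 9]) cube([406, 9, 382]);
translate([468, 312, 9]) cube([9, 108, 382]);
translate([865, 312, 9]) cube([9, 108, 382]);


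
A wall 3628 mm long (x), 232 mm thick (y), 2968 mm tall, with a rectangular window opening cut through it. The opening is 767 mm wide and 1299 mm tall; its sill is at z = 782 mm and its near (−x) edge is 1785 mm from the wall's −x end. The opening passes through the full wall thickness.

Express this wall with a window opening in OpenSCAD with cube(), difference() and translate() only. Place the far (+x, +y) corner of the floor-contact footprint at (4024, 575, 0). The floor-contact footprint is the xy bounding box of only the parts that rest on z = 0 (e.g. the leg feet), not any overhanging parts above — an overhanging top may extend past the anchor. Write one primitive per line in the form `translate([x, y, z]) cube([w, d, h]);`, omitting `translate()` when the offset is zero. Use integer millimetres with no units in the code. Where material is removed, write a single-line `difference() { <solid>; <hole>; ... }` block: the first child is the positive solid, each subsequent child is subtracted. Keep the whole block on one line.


difference() { translate([396, 343, 0]) cube([3628, 232, 2968]); translate([2181, 343, 782]) cube([767, 232, 1299]); }


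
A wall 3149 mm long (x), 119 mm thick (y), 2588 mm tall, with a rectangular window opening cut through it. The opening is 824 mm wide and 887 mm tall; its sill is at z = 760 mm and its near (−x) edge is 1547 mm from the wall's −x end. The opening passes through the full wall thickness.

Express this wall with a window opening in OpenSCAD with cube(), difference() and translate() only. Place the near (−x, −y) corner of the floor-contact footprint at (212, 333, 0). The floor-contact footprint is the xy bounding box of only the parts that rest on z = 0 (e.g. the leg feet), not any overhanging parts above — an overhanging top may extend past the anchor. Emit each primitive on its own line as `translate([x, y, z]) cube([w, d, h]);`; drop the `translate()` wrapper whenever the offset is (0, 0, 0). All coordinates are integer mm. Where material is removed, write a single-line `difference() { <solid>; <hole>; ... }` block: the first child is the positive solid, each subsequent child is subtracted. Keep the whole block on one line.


difference() { translate([212, 333, 0]) cube([3149, 119, 2588]); translate([1759, 333, 760]) cube([824, 119, 887]); }


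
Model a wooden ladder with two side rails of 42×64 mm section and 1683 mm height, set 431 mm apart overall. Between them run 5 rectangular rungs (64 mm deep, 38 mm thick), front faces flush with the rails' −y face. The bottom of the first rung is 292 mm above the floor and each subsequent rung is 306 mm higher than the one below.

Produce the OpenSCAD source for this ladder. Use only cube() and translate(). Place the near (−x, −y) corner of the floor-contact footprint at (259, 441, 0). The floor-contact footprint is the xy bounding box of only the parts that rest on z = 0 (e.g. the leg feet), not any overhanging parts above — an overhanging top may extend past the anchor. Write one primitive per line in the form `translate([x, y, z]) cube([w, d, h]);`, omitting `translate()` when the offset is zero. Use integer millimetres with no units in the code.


translate([259, 441, 0]) cube([42, 64, 1683]);
translate([648, 441, 0]) cube([42, 64, 1683]);
translate([301, 441, 292]) cube([347, 64, 38]);
translate([301, 441, 598]) cube([347, 64, 38]);
translate([301, 441, 904]) cube([347, 64, 38]);
translate([301, 441, 1210]) cube([347, 64, 38]);
translate([301, 441, 1516]) cube([347, 64, 38]);


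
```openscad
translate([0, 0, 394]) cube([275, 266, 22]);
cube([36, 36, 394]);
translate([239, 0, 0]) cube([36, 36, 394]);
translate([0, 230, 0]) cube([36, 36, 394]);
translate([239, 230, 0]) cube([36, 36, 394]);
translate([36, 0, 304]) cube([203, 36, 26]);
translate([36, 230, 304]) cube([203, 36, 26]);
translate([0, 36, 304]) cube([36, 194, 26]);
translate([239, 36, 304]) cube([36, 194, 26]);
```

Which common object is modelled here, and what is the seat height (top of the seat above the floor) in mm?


A stool. The seat height is 416 mm.

A 275×266×22 slab at z = 394 on four corner posts — a stool. The seat top is 394 + 22 = 416 mm.


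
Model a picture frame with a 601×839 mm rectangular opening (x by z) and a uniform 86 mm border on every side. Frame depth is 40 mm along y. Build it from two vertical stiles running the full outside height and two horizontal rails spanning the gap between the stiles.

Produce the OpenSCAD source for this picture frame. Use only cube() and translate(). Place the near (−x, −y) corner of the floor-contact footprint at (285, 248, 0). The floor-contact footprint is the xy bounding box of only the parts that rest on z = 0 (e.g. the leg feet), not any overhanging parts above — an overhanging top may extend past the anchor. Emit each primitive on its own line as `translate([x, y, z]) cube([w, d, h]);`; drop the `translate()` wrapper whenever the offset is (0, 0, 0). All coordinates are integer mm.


translate([285, 248, 0]) cube([86, 40, 1011]);
translate([972, 248, 0]) cube([86, 40, 1011]);
translate([371, 248, 0]) cube([601, 40, 86]);
translate([371, 248, 925]) cube([601, 40, 86]);


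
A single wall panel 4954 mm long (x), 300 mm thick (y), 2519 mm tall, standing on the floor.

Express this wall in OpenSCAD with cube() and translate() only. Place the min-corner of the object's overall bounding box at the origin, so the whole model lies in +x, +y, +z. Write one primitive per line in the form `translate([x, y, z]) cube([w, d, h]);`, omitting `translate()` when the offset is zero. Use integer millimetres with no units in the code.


cube([4954, 300, 2519]);


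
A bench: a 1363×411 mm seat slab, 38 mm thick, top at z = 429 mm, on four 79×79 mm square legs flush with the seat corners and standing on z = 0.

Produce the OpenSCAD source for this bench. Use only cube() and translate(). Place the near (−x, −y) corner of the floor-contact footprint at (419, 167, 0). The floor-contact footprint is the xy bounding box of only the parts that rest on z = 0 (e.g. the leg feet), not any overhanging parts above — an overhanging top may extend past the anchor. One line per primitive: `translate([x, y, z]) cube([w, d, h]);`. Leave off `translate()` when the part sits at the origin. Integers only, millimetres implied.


translate([419, 167, 391]) cube([1363, 411, 38]);
translate([419, 167, 0]) cube([79, 79, 391]);
translate([419, 499, 0]) cube([79, 79, 391]);
translate([1703, 167, 0]) cube([79, 79, 391]);
translate([1703, 499, 0]) cube([79, 79, 391]);


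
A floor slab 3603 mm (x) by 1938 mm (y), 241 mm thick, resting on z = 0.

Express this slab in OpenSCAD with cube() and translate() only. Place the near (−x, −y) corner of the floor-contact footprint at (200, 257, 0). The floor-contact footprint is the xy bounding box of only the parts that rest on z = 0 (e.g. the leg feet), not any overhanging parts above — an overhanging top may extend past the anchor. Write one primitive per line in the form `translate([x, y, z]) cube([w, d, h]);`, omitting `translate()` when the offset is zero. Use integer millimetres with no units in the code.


translate([200, 257, 0]) cube([3603, 1938, 241]);


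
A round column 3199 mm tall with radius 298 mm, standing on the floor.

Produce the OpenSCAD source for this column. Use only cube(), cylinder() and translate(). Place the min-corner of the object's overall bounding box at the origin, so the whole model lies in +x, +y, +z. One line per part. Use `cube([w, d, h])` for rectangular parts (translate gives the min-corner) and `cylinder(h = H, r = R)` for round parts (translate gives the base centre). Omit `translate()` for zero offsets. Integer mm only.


translate([298, 298, 0]) cylinder(h = 3199, r = 298);


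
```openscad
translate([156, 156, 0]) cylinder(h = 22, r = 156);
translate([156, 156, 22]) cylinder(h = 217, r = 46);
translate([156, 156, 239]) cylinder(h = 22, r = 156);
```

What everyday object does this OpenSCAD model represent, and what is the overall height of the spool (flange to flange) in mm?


A spool. The overall height is 261 mm.

Three coaxial cylinders, large–small–large — a spool. Two 22 mm flanges and a 217 mm core give 22 + 217 + 22 = 261 mm.


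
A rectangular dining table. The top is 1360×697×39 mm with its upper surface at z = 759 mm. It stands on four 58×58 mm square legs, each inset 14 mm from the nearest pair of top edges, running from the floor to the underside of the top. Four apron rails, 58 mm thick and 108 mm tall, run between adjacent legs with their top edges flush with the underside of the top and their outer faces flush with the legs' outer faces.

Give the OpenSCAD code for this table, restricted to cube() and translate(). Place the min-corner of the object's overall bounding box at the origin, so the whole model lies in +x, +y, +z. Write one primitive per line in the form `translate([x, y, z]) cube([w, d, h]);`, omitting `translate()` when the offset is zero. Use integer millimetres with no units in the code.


// leg_h = 759 - 39 = 720
// apron z = 720 - 108 = 612
translate([0, 0, 720]) cube([1360, 697, 39]);
translate([14, 14, 0]) cube([58, 58, 720]);
translate([1288, 14, 0]) cube([58, 58, 720]);
translate([14, 625, 0]) cube([58, 58, 720]);
translate([1288, 625, 0]) cube([58, 58, 720]);
translate([72, 14, 612]) cube([1216, 58, 108]);
translate([72, 625, 612]) cube([1216, 58, 108]);
translate([14, 72, 612]) cube([58, 553, 108]);
translate([1288, 72, 612]) cube([58, 553, 108]);


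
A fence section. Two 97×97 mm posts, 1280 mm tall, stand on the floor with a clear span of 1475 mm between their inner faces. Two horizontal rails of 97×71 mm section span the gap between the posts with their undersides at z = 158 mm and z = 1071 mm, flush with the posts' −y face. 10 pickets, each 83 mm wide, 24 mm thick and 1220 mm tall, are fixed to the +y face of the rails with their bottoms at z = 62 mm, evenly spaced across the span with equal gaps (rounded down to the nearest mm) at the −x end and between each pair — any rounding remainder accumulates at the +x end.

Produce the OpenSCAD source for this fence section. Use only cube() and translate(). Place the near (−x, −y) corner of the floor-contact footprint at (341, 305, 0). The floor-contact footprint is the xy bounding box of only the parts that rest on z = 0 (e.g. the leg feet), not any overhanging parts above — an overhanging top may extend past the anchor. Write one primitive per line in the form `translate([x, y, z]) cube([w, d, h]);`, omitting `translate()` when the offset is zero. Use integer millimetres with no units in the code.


translate([341, 305, 0]) cube([97, 97, 1280]);
translate([1913, 305, 0]) cube([97, 97, 1280]);
translate([438, 305, 158]) cube([1475, 97, 71]);
translate([438, 305, 1071]) cube([1475, 97, 71]);
translate([496, 402, 62]) cube([83, 24, 1220]);
translate([637, 402, 62]) cube([83, 24, 1220]);
translate([778, 402, 62]) cube([83, 24, 1220]);
translate([919, 402, 62]) cube([83, 24, 1220]);
translate([1060, 402, 62]) cube([83, 24, 1220]);
translate([1201, 402, 62]) cube([83, 24, 1220]);
translate([1342, 402, 62]) cube([83, 24, 1220]);
translate([1483, 402, 62]) cube([83, 24, 1220]);
translate([1624, 402, 62]) cube([83, 24, 1220]);
translate([1765, 402, 62]) cube([83, 24, 1220]);


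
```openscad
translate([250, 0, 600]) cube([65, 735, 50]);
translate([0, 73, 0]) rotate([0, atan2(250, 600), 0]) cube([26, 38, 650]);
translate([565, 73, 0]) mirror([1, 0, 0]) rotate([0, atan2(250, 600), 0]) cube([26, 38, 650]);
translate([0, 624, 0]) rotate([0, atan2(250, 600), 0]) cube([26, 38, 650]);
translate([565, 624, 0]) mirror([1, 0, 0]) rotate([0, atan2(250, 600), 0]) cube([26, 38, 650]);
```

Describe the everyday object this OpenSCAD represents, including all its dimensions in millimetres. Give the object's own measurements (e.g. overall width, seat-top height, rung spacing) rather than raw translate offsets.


A sawhorse. A 65×735×50 mm beam (x, y, z) sits on two A-frame leg pairs. Each pair is two raked legs of 26×38 mm section (38 mm along y) splaying symmetrically in x. Each leg rises 600 mm vertically over 250 mm of horizontal reach and is 650 mm long along its own axis. Every leg's outer bottom edge rests on the floor and its outer top edge meets a bottom edge of the beam — the left legs (tilting toward +x) meet the beam's −x bottom edge, the right legs (their mirror images, tilting toward −x) meet its +x bottom edge — so the leg tops tuck under the beam, the beam's underside is 600 mm above the floor, and the feet are 565 mm apart outside-to-outside with the beam centred between them. The two leg pairs are set in 73 mm from either end of the beam.


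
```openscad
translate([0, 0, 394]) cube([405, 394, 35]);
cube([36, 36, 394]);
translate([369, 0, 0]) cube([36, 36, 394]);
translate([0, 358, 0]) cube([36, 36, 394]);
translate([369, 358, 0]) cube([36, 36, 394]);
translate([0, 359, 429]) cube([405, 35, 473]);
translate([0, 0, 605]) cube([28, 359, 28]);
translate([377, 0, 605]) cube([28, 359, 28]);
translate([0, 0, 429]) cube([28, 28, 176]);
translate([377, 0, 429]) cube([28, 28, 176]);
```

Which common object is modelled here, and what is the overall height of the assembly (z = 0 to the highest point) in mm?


A chair. The overall height is 902 mm.

A slab on four corner posts with a tall panel at the back — a chair. The seat slab sits at z = 394 with thickness 35, and the 473 mm backrest starts at the seat top, so the overall height is 394 + 35 + 473 = 902 mm.


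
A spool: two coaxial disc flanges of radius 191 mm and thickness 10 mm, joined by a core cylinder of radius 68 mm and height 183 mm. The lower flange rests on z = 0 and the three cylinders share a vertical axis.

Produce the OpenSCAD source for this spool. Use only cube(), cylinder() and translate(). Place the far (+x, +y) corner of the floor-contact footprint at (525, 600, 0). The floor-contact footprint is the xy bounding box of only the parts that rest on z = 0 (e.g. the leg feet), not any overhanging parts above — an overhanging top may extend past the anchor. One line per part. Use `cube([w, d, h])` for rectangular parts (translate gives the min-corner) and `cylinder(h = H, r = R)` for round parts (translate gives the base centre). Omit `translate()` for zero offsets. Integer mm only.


translate([334, 409, 0]) cylinder(h = 10, r = 191);
translate([334, 409, 10]) cylinder(h = 183, r = 68);
translate([334, 409, 193]) cylinder(h = 10, r = 191);
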